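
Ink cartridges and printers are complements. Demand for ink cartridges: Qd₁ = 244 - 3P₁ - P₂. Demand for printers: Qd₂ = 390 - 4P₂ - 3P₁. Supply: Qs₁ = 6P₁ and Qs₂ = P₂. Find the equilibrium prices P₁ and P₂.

Market 1: 244 - 3P₁ - P₂ = 6P₁ → 9P₁ + P₂ = 244.
Market 2: 5P₂ + 3P₁ = 390.
Eliminating P₂: 5×(1) − 1×(2) gives 42P₁ = 830, so P₁ = 415/21.
Back-substitute into (2): P₂ = (390 − 3×415/21) / 5 = 463/7.

P₁ = 415/21, P₂ = 463/7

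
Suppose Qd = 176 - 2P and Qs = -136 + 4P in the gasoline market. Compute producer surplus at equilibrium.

Equilibrium: 176 - 2P = -136 + 4P gives P* = 52, Q* = 72.
Supply starts at P = 34 (where Qs = 0).
PS = ½(52 − 34)(72) = 648.

Producer surplus = 648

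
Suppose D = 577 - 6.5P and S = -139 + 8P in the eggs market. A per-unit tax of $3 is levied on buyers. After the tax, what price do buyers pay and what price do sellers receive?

Pre-tax equilibrium: P* = 1432/29, Q* = 7425/29.
Tax on buyers shifts demand to D = 577 − 6.5(P + 3) = 557.5 - 6.5P.
557.5 - 6.5P = -139 + 8P gives seller price Ps = 1393/29; buyers pay Pb = 1393/29 + 3 = 1480/29.
New quantity: Q = 577 − 6.5(1480/29) = 7113/29.

Buyers pay 1480/29, sellers receive 1393/29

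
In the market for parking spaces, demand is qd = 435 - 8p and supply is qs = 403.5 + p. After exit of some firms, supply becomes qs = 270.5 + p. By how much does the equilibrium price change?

Original equilibrium: p* = 3.5, q* = 407.
New equilibrium: 435 - 8p = 270.5 + p, so 164.5 = 9p and p' = 329/18; q' = 435 − 8(329/18) = 2599/9.
Change in price: 329/18 − 3.5 = 133/9.

Δp = 133/9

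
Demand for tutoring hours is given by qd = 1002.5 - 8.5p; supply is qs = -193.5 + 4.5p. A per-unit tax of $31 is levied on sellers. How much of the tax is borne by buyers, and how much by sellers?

Pre-tax equilibrium: p* = 92, q* = 220.5.
Tax on sellers shifts supply to qs = -193.5 + 4.5(p − 31) = -333 + 4.5p.
1002.5 - 8.5p = -333 + 4.5p gives buyer price pb = 2671/26; sellers receive ps = 2671/26 − 31 = 1865/26.
New quantity: q = 1002.5 − 8.5(2671/26) = 6723/52.
Buyer burden = 2671/26 − 92 = 279/26; seller burden = 92 − 1865/26 = 527/26.

Buyers bear 279/26, sellers bear 527/26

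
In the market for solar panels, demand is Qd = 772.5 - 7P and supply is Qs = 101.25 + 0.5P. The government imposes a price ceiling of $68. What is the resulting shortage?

Shortage = 161.25

Equilibrium price would be P* = 89.5, so the ceiling at 68 binds.
At P = 68: Qd = 772.5 − 7(68) = 296.5, Qs = 101.25 + 0.5(68) = 135.25.
Shortage = 296.5 − 135.25 = 161.25.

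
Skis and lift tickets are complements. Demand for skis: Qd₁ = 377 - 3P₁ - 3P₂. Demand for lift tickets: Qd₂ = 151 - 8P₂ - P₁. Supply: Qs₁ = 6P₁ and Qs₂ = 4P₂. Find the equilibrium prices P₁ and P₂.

Market 1: 377 - 3P₁ - 3P₂ = 6P₁ → 9P₁ + 3P₂ = 377.
Market 2: 12P₂ + P₁ = 151.
Eliminating P₂: 12×(1) − 3×(2) gives 105P₁ = 4071, so P₁ = 1357/35.
Back-substitute into (2): P₂ = (151 − 1×1357/35) / 12 = 982/105.

P₁ = 1357/35, P₂ = 982/105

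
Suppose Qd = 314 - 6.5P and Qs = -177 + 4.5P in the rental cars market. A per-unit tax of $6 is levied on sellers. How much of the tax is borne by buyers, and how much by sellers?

Pre-tax equilibrium: P* = 491/11, Q* = 525/22.
Tax on sellers shifts supply to Qs = -177 + 4.5(P − 6) = -204 + 4.5P.
314 - 6.5P = -204 + 4.5P gives buyer price Pb = 518/11; sellers receive Ps = 518/11 − 6 = 452/11.
New quantity: Q = 314 − 6.5(518/11) = 87/11.
Buyer burden = 518/11 − 491/11 = 27/11; seller burden = 491/11 − 452/11 = 39/11.

Buyers bear 27/11, sellers bear 39/11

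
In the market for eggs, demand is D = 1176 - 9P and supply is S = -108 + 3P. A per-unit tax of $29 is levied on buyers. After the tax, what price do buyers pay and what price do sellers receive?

Buyers pay $114.25, sellers receive $85.25

Pre-tax equilibrium: P* = 107, Q* = 213.
Tax on buyers shifts demand to D = 1176 − 9(P + 29) = 915 - 9P.
915 - 9P = -108 + 3P gives seller price Ps = 85.25; buyers pay Pb = 85.25 + 29 = 114.25.
New quantity: Q = 1176 − 9(114.25) = 147.75.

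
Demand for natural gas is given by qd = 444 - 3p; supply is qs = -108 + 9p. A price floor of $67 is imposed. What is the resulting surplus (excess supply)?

Equilibrium price would be p* = 46, so the floor at 67 binds.
At p = 67: qd = 243, qs = 495.
Surplus = 495 − 243 = 252.

Surplus = 252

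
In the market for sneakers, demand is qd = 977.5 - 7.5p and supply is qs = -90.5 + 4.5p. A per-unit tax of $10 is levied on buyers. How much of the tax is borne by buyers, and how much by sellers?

Pre-tax equilibrium: p* = 89, q* = 310.
Tax on buyers shifts demand to qd = 977.5 − 7.5(p + 10) = 902.5 - 7.5p.
902.5 - 7.5p = -90.5 + 4.5p gives seller price ps = 82.75; buyers pay pb = 82.75 + 10 = 92.75.
New quantity: q = 977.5 − 7.5(92.75) = 281.875.
Buyer burden = 92.75 − 89 = 3.75; seller burden = 89 − 82.75 = 6.25.

Buyers bear $3.75, sellers bear $6.25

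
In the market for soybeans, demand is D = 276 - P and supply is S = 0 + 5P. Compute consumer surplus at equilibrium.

Equilibrium: 276 - P = 0 + 5P gives P* = 46, Q* = 230.
Demand choke price (D = 0): P = 276.
CS = ½(276 − 46)(230) = 26450.

Consumer surplus = 26450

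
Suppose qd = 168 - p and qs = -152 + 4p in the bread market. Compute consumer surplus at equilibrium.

Equilibrium: 168 - p = -152 + 4p gives p* = 64, q* = 104.
Demand choke price (qd = 0): p = 168.
CS = ½(168 − 64)(104) = 5408.

Consumer surplus = 5408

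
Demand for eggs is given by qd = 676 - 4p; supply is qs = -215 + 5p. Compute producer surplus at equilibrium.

Equilibrium: 676 - 4p = -215 + 5p gives p* = 99, q* = 280.
Supply starts at p = 43 (where qs = 0).
PS = ½(99 − 43)(280) = 7840.

Producer surplus = 7840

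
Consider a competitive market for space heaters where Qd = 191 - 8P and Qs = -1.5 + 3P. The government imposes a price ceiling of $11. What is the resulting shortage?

Shortage = 71.5

Equilibrium price would be P* = 17.5, so the ceiling at 11 binds.
At P = 11: Qd = 191 − 8(11) = 103, Qs = -1.5 + 3(11) = 31.5.
Shortage = 103 − 31.5 = 71.5.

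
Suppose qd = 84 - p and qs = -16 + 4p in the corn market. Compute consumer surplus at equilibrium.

Equilibrium: 84 - p = -16 + 4p gives p* = 20, q* = 64.
Demand choke price (qd = 0): p = 84.
CS = ½(84 − 20)(64) = 2048.

Consumer surplus = 2048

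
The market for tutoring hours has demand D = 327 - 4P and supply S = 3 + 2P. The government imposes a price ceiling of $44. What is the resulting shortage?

Shortage = 60

Equilibrium price would be P* = 54, so the ceiling at 44 binds.
At P = 44: D = 327 − 4(44) = 151, S = 3 + 2(44) = 91.
Shortage = 151 − 91 = 60.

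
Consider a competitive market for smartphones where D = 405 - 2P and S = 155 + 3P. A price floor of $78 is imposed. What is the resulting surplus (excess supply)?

Equilibrium price would be P* = 50, so the floor at 78 binds.
At P = 78: D = 249, S = 389.
Surplus = 389 − 249 = 140.

Surplus = 140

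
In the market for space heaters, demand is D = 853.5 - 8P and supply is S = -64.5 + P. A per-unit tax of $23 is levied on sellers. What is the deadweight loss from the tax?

Pre-tax equilibrium: P* = 102, Q* = 37.5.
Tax on sellers shifts supply to S = -64.5 + 1(P − 23) = -87.5 + P.
853.5 - 8P = -87.5 + P gives buyer price Pb = 941/9; sellers receive Ps = 941/9 − 23 = 734/9.
New quantity: Q = 853.5 − 8(941/9) = 307/18.
DWL = ½ × 23 × (37.5 − 307/18) = 2116/9.

Deadweight loss = 2116/9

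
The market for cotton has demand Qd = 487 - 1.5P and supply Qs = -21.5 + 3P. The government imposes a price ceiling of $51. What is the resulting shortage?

Shortage = 279

Equilibrium price would be P* = 113, so the ceiling at 51 binds.
At P = 51: Qd = 487 − 1.5(51) = 410.5, Qs = -21.5 + 3(51) = 131.5.
Shortage = 410.5 − 131.5 = 279.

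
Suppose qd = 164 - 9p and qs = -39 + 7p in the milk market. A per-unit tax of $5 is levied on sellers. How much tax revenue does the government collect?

Pre-tax equilibrium: p* = 12.6875, q* = 49.8125.
Tax on sellers shifts supply to qs = -39 + 7(p − 5) = -74 + 7p.
164 - 9p = -74 + 7p gives buyer price pb = 14.875; sellers receive ps = 14.875 − 5 = 9.875.
New quantity: q = 164 − 9(14.875) = 30.125.
Revenue = 5 × 30.125 = 150.625.

Tax revenue = 150.625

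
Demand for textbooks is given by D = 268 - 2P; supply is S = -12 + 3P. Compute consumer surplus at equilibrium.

Equilibrium: 268 - 2P = -12 + 3P gives P* = 56, Q* = 156.
Demand choke price (D = 0): P = 134.
CS = ½(134 − 56)(156) = 6084.

Consumer surplus = 6084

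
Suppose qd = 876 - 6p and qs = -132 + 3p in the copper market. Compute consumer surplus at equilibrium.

Consumer surplus = 3468

Equilibrium: 876 - 6p = -132 + 3p gives p* = 112, q* = 204.
Demand choke price (qd = 0): p = 146.
CS = ½(146 − 112)(204) = 3468.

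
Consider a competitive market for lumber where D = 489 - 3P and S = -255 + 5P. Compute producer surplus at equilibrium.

Equilibrium: 489 - 3P = -255 + 5P gives P* = 93, Q* = 210.
Supply starts at P = 51 (where S = 0).
PS = ½(93 − 51)(210) = 4410.

Producer surplus = 4410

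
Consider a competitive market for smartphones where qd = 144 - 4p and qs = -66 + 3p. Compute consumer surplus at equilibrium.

Consumer surplus = 72

Equilibrium: 144 - 4p = -66 + 3p gives p* = 30, q* = 24.
Demand choke price (qd = 0): p = 36.
CS = ½(36 − 30)(24) = 72.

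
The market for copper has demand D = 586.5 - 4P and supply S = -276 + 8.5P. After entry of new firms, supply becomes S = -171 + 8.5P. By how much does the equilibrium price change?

ΔP = -8.4

Original equilibrium: P* = 69, Q* = 310.5.
New equilibrium: 586.5 - 4P = -171 + 8.5P, so 757.5 = 12.5P and P' = 60.6; Q' = 586.5 − 4(60.6) = 344.1.
Change in price: 60.6 − 69 = -8.4.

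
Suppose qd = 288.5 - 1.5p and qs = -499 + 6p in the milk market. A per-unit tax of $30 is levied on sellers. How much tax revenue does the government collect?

Tax revenue = 2850

Pre-tax equilibrium: p* = 105, q* = 131.
Tax on sellers shifts supply to qs = -499 + 6(p − 30) = -679 + 6p.
288.5 - 1.5p = -679 + 6p gives buyer price pb = 129; sellers receive ps = 129 − 30 = 99.
New quantity: q = 288.5 − 1.5(129) = 95.
Revenue = 30 × 95 = 2850.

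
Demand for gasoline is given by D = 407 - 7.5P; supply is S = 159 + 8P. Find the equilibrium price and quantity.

Set D = S: 407 - 7.5P = 159 + 8P.
248 = 15.5P, so P* = 16.
Q* = 407 − 7.5(16) = 287.

P* = 16, Q* = 287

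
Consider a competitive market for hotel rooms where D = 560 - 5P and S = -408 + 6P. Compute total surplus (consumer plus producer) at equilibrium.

Equilibrium: 560 - 5P = -408 + 6P gives P* = 88, Q* = 120.
Demand choke price: P = 112; supply starts at P = 68.
CS = ½(112 − 88)(120) = 1440; PS = ½(88 − 68)(120) = 1200.

Total surplus = 2640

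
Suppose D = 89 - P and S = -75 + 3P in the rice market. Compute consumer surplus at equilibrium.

Equilibrium: 89 - P = -75 + 3P gives P* = 41, Q* = 48.
Demand choke price (D = 0): P = 89.
CS = ½(89 − 41)(48) = 1152.

Consumer surplus = 1152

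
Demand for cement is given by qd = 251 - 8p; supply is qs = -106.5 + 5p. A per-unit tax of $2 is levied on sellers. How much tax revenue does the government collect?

Pre-tax equilibrium: p* = 27.5, q* = 31.
Tax on sellers shifts supply to qs = -106.5 + 5(p − 2) = -116.5 + 5p.
251 - 8p = -116.5 + 5p gives buyer price pb = 735/26; sellers receive ps = 735/26 − 2 = 683/26.
New quantity: q = 251 − 8(735/26) = 323/13.
Revenue = 2 × 323/13 = 646/13.

Tax revenue = 646/13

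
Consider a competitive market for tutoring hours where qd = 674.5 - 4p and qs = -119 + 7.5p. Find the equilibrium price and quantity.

p* = 69, q* = 398.5

Set qd = qs: 674.5 - 4p = -119 + 7.5p.
793.5 = 11.5p, so p* = 69.
q* = 674.5 − 4(69) = 398.5.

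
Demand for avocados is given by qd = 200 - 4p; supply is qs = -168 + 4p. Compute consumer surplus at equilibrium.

Equilibrium: 200 - 4p = -168 + 4p gives p* = 46, q* = 16.
Demand choke price (qd = 0): p = 50.
CS = ½(50 − 46)(16) = 32.

Consumer surplus = 32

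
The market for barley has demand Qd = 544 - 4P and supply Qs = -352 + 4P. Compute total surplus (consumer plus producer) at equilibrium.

Total surplus = 2304

Equilibrium: 544 - 4P = -352 + 4P gives P* = 112, Q* = 96.
Demand choke price: P = 136; supply starts at P = 88.
CS = ½(136 − 112)(96) = 1152; PS = ½(112 − 88)(96) = 1152.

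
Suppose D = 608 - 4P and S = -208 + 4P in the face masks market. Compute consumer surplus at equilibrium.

Equilibrium: 608 - 4P = -208 + 4P gives P* = 102, Q* = 200.
Demand choke price (D = 0): P = 152.
CS = ½(152 − 102)(200) = 5000.

Consumer surplus = 5000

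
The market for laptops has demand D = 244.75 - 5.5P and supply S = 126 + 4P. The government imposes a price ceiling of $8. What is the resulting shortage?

Shortage = 42.75

Equilibrium price would be P* = 12.5, so the ceiling at 8 binds.
At P = 8: D = 244.75 − 5.5(8) = 200.75, S = 126 + 4(8) = 158.
Shortage = 200.75 − 158 = 42.75.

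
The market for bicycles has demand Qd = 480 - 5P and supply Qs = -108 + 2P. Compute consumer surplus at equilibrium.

Equilibrium: 480 - 5P = -108 + 2P gives P* = 84, Q* = 60.
Demand choke price (Qd = 0): P = 96.
CS = ½(96 − 84)(60) = 360.

Consumer surplus = 360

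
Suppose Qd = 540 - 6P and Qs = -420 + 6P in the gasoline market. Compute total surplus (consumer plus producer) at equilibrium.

Total surplus = 600

Equilibrium: 540 - 6P = -420 + 6P gives P* = 80, Q* = 60.
Demand choke price: P = 90; supply starts at P = 70.
CS = ½(90 − 80)(60) = 300; PS = ½(80 − 70)(60) = 300.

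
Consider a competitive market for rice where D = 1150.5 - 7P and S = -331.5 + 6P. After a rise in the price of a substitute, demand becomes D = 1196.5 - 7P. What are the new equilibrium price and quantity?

Original equilibrium: P* = 114, Q* = 352.5.
New equilibrium: 1196.5 - 7P = -331.5 + 6P, so 1528 = 13P and P' = 1528/13; Q' = 1196.5 − 7(1528/13) = 9717/26.

P' = 1528/13, Q' = 9717/26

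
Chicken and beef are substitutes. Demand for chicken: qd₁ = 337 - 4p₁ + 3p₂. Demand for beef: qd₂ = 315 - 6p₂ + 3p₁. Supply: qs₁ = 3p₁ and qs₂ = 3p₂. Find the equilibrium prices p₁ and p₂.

p₁ = 221/3, p₂ = 536/9

Market 1: 337 - 4p₁ + 3p₂ = 3p₁ → 7p₁ - 3p₂ = 337.
Market 2: 9p₂ - 3p₁ = 315.
Eliminating p₂: 9×(1) + 3×(2) gives 54p₁ = 3978, so p₁ = 221/3.
Back-substitute into (2): p₂ = (315 + 3×221/3) / 9 = 536/9.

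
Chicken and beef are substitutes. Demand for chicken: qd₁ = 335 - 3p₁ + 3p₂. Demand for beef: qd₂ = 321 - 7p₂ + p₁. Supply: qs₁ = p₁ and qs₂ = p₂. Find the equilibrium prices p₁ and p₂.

p₁ = 3643/29, p₂ = 1619/29

Market 1: 335 - 3p₁ + 3p₂ = p₁ → 4p₁ - 3p₂ = 335.
Market 2: 8p₂ - p₁ = 321.
Eliminating p₂: 8×(1) + 3×(2) gives 29p₁ = 3643, so p₁ = 3643/29.
Back-substitute into (2): p₂ = (321 + 1×3643/29) / 8 = 1619/29.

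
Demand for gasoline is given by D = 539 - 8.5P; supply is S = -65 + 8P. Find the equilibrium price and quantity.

P* = 1208/33, Q* = 7519/33

Set D = S: 539 - 8.5P = -65 + 8P.
604 = 16.5P, so P* = 1208/33.
Q* = 539 − 8.5(1208/33) = 7519/33.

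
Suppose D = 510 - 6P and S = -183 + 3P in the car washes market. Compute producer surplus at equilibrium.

Equilibrium: 510 - 6P = -183 + 3P gives P* = 77, Q* = 48.
Supply starts at P = 61 (where S = 0).
PS = ½(77 − 61)(48) = 384.

Producer surplus = 384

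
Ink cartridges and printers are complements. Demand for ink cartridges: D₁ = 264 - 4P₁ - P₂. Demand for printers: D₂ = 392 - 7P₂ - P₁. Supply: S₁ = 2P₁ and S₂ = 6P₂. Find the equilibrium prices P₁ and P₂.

Market 1: 264 - 4P₁ - P₂ = 2P₁ → 6P₁ + P₂ = 264.
Market 2: 13P₂ + P₁ = 392.
Eliminating P₂: 13×(1) − 1×(2) gives 77P₁ = 3040, so P₁ = 3040/77.
Back-substitute into (2): P₂ = (392 − 1×3040/77) / 13 = 2088/77.

P₁ = 3040/77, P₂ = 2088/77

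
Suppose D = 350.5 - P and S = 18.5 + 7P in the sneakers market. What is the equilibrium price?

Set D = S: 350.5 - P = 18.5 + 7P.
332 = 8P, so P* = 41.5.
Q* = 350.5 − 1(41.5) = 309.

P* = 41.5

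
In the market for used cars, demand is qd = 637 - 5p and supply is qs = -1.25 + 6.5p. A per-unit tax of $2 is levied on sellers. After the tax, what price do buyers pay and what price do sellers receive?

Pre-tax equilibrium: p* = 55.5, q* = 359.5.
Tax on sellers shifts supply to qs = -1.25 + 6.5(p − 2) = -14.25 + 6.5p.
637 - 5p = -14.25 + 6.5p gives buyer price pb = 2605/46; sellers receive ps = 2605/46 − 2 = 2513/46.
New quantity: q = 637 − 5(2605/46) = 16277/46.

Buyers pay 2605/46, sellers receive 2513/46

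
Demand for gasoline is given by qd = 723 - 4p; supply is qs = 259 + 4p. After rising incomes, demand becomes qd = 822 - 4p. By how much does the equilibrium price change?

Δp = 12.375

Original equilibrium: p* = 58, q* = 491.
New equilibrium: 822 - 4p = 259 + 4p, so 563 = 8p and p' = 70.375; q' = 822 − 4(70.375) = 540.5.
Change in price: 70.375 − 58 = 12.375.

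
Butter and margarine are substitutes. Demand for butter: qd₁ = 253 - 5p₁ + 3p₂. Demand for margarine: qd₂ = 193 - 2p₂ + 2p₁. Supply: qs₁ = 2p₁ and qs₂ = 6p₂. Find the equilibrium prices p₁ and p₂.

Market 1: 253 - 5p₁ + 3p₂ = 2p₁ → 7p₁ - 3p₂ = 253.
Market 2: 8p₂ - 2p₁ = 193.
Eliminating p₂: 8×(1) + 3×(2) gives 50p₁ = 2603, so p₁ = 52.06.
Back-substitute into (2): p₂ = (193 + 2×52.06) / 8 = 37.14.

p₁ = 52.06, p₂ = 37.14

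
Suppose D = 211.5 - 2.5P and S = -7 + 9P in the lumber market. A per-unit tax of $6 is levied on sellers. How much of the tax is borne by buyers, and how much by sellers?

Buyers bear 108/23, sellers bear 30/23

Pre-tax equilibrium: P* = 19, Q* = 164.
Tax on sellers shifts supply to S = -7 + 9(P − 6) = -61 + 9P.
211.5 - 2.5P = -61 + 9P gives buyer price Pb = 545/23; sellers receive Ps = 545/23 − 6 = 407/23.
New quantity: Q = 211.5 − 2.5(545/23) = 3502/23.
Buyer burden = 545/23 − 19 = 108/23; seller burden = 19 − 407/23 = 30/23.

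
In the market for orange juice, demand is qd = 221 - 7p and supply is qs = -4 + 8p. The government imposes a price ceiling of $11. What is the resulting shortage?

Shortage = 60

Equilibrium price would be p* = 15, so the ceiling at 11 binds.
At p = 11: qd = 221 − 7(11) = 144, qs = -4 + 8(11) = 84.
Shortage = 144 − 84 = 60.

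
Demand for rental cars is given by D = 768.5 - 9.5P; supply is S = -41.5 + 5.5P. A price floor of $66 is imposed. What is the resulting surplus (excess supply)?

Surplus = 180

Equilibrium price would be P* = 54, so the floor at 66 binds.
At P = 66: D = 141.5, S = 321.5.
Surplus = 321.5 − 141.5 = 180.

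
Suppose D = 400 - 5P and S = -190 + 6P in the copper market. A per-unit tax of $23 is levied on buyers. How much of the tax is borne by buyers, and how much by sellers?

Pre-tax equilibrium: P* = 590/11, Q* = 1450/11.
Tax on buyers shifts demand to D = 400 − 5(P + 23) = 285 - 5P.
285 - 5P = -190 + 6P gives seller price Ps = 475/11; buyers pay Pb = 475/11 + 23 = 728/11.
New quantity: Q = 400 − 5(728/11) = 760/11.
Buyer burden = 728/11 − 590/11 = 138/11; seller burden = 590/11 − 475/11 = 115/11.

Buyers bear 138/11, sellers bear 115/11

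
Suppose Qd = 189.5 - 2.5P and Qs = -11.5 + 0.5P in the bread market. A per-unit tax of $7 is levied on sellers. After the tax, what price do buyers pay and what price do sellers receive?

Pre-tax equilibrium: P* = 67, Q* = 22.
Tax on sellers shifts supply to Qs = -11.5 + 0.5(P − 7) = -15 + 0.5P.
189.5 - 2.5P = -15 + 0.5P gives buyer price Pb = 409/6; sellers receive Ps = 409/6 − 7 = 367/6.
New quantity: Q = 189.5 − 2.5(409/6) = 229/12.

Buyers pay 409/6, sellers receive 367/6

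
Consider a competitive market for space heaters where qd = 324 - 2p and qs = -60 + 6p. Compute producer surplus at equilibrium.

Equilibrium: 324 - 2p = -60 + 6p gives p* = 48, q* = 228.
Supply starts at p = 10 (where qs = 0).
PS = ½(48 − 10)(228) = 4332.

Producer surplus = 4332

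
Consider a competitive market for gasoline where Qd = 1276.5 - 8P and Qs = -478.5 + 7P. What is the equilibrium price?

Set Qd = Qs: 1276.5 - 8P = -478.5 + 7P.
1755 = 15P, so P* = 117.
Q* = 1276.5 − 8(117) = 340.5.

P* = 117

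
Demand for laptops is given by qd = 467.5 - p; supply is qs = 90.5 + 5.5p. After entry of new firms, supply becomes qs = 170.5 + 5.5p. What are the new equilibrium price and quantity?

p' = 594/13, q' = 10967/26

Original equilibrium: p* = 58, q* = 409.5.
New equilibrium: 467.5 - p = 170.5 + 5.5p, so 297 = 6.5p and p' = 594/13; q' = 467.5 − 1(594/13) = 10967/26.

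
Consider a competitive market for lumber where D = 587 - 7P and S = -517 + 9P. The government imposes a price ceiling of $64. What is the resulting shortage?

Equilibrium price would be P* = 69, so the ceiling at 64 binds.
At P = 64: D = 587 − 7(64) = 139, S = -517 + 9(64) = 59.
Shortage = 139 − 59 = 80.

Shortage = 80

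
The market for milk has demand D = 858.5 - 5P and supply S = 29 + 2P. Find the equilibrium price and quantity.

Set D = S: 858.5 - 5P = 29 + 2P.
829.5 = 7P, so P* = 118.5.
Q* = 858.5 − 5(118.5) = 266.

P* = 118.5, Q* = 266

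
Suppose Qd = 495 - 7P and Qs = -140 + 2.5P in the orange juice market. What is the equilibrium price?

Set Qd = Qs: 495 - 7P = -140 + 2.5P.
635 = 9.5P, so P* = 1270/19.
Q* = 495 − 7(1270/19) = 515/19.

P* = 1270/19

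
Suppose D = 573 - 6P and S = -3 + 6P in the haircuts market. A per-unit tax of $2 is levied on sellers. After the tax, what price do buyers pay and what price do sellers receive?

Pre-tax equilibrium: P* = 48, Q* = 285.
Tax on sellers shifts supply to S = -3 + 6(P − 2) = -15 + 6P.
573 - 6P = -15 + 6P gives buyer price Pb = 49; sellers receive Ps = 49 − 2 = 47.
New quantity: Q = 573 − 6(49) = 279.

Buyers pay $49, sellers receive $47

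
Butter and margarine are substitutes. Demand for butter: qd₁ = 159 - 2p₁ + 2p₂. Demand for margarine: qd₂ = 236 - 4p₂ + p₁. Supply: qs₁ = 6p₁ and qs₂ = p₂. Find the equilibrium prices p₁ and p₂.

Market 1: 159 - 2p₁ + 2p₂ = 6p₁ → 8p₁ - 2p₂ = 159.
Market 2: 5p₂ - p₁ = 236.
Eliminating p₂: 5×(1) + 2×(2) gives 38p₁ = 1267, so p₁ = 1267/38.
Back-substitute into (2): p₂ = (236 + 1×1267/38) / 5 = 2047/38.

p₁ = 1267/38, p₂ = 2047/38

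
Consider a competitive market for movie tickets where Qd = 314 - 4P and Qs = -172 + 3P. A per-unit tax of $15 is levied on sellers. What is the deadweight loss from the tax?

Deadweight loss = 1350/7

Pre-tax equilibrium: P* = 486/7, Q* = 254/7.
Tax on sellers shifts supply to Qs = -172 + 3(P − 15) = -217 + 3P.
314 - 4P = -217 + 3P gives buyer price Pb = 531/7; sellers receive Ps = 531/7 − 15 = 426/7.
New quantity: Q = 314 − 4(531/7) = 74/7.
DWL = ½ × 15 × (254/7 − 74/7) = 1350/7.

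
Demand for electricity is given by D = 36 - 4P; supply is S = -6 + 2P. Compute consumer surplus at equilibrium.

Equilibrium: 36 - 4P = -6 + 2P gives P* = 7, Q* = 8.
Demand choke price (D = 0): P = 9.
CS = ½(9 − 7)(8) = 8.

Consumer surplus = 8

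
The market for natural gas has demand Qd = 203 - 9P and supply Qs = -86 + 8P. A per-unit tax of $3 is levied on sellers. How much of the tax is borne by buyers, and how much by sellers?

Pre-tax equilibrium: P* = 17, Q* = 50.
Tax on sellers shifts supply to Qs = -86 + 8(P − 3) = -110 + 8P.
203 - 9P = -110 + 8P gives buyer price Pb = 313/17; sellers receive Ps = 313/17 − 3 = 262/17.
New quantity: Q = 203 − 9(313/17) = 634/17.
Buyer burden = 313/17 − 17 = 24/17; seller burden = 17 − 262/17 = 27/17.

Buyers bear 24/17, sellers bear 27/17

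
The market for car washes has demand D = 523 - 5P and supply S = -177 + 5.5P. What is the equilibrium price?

P* = 200/3

Set D = S: 523 - 5P = -177 + 5.5P.
700 = 10.5P, so P* = 200/3.
Q* = 523 − 5(200/3) = 569/3.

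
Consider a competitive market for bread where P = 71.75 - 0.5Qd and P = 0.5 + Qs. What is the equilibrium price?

Set the two price expressions equal: 71.75 - 0.5Q = 0.5 + Q.
71.25 = 1.5Q, so Q* = 47.5.
P* = 71.75 − (0.5)(47.5) = 48.

P* = 48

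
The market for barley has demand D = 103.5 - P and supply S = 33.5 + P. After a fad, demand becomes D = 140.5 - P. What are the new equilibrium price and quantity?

Original equilibrium: P* = 35, Q* = 68.5.
New equilibrium: 140.5 - P = 33.5 + P, so 107 = 2P and P' = 53.5; Q' = 140.5 − 1(53.5) = 87.

P' = 53.5, Q' = 87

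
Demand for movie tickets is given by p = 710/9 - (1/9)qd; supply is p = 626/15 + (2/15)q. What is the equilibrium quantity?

Set the two price expressions equal: 710/9 - (1/9)q = 626/15 + (2/15)q.
1672/45 = (11/45)q, so q* = 152.
p* = 710/9 − (1/9)(152) = 62.

q* = 152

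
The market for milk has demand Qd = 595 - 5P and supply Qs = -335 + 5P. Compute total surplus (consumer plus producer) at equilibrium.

Equilibrium: 595 - 5P = -335 + 5P gives P* = 93, Q* = 130.
Demand choke price: P = 119; supply starts at P = 67.
CS = ½(119 − 93)(130) = 1690; PS = ½(93 − 67)(130) = 1690.

Total surplus = 3380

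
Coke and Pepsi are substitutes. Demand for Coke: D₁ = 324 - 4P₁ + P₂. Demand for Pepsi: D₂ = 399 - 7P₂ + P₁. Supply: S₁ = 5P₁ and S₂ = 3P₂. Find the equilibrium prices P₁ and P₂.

Market 1: 324 - 4P₁ + P₂ = 5P₁ → 9P₁ - P₂ = 324.
Market 2: 10P₂ - P₁ = 399.
Eliminating P₂: 10×(1) + 1×(2) gives 89P₁ = 3639, so P₁ = 3639/89.
Back-substitute into (2): P₂ = (399 + 1×3639/89) / 10 = 3915/89.

P₁ = 3639/89, P₂ = 3915/89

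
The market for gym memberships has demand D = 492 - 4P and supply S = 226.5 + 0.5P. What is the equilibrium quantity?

Q* = 256

Set D = S: 492 - 4P = 226.5 + 0.5P.
265.5 = 4.5P, so P* = 59.
Q* = 492 − 4(59) = 256.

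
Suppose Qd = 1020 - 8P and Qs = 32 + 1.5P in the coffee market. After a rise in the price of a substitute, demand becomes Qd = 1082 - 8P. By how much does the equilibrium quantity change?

Original equilibrium: P* = 104, Q* = 188.
New equilibrium: 1082 - 8P = 32 + 1.5P, so 1050 = 9.5P and P' = 2100/19; Q' = 1082 − 8(2100/19) = 3758/19.
Change in quantity: 3758/19 − 188 = 186/19.

ΔQ = 186/19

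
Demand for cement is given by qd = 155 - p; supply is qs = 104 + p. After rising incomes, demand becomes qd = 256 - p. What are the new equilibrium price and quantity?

p' = 76, q' = 180

Original equilibrium: p* = 25.5, q* = 129.5.
New equilibrium: 256 - p = 104 + p, so 152 = 2p and p' = 76; q' = 256 − 1(76) = 180.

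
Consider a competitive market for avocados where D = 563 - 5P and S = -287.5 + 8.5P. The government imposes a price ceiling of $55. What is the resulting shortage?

Equilibrium price would be P* = 63, so the ceiling at 55 binds.
At P = 55: D = 563 − 5(55) = 288, S = -287.5 + 8.5(55) = 180.
Shortage = 288 − 180 = 108.

Shortage = 108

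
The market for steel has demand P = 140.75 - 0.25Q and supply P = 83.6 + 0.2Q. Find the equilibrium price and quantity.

Set the two price expressions equal: 140.75 - 0.25Q = 83.6 + 0.2Q.
57.15 = 0.45Q, so Q* = 127.
P* = 140.75 − (0.25)(127) = 109.

P* = 109, Q* = 127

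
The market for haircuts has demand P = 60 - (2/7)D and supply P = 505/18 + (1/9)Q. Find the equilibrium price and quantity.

P* = 37, Q* = 80.5

Set the two price expressions equal: 60 - (2/7)Q = 505/18 + (1/9)Q.
575/18 = (25/63)Q, so Q* = 80.5.
P* = 60 − (2/7)(80.5) = 37.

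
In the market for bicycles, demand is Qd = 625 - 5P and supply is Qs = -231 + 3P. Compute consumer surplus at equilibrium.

Equilibrium: 625 - 5P = -231 + 3P gives P* = 107, Q* = 90.
Demand choke price (Qd = 0): P = 125.
CS = ½(125 − 107)(90) = 810.

Consumer surplus = 810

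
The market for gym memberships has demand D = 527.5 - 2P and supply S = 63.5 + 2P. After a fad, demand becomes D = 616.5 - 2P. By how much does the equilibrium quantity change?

Original equilibrium: P* = 116, Q* = 295.5.
New equilibrium: 616.5 - 2P = 63.5 + 2P, so 553 = 4P and P' = 138.25; Q' = 616.5 − 2(138.25) = 340.
Change in quantity: 340 − 295.5 = 44.5.

ΔQ = 44.5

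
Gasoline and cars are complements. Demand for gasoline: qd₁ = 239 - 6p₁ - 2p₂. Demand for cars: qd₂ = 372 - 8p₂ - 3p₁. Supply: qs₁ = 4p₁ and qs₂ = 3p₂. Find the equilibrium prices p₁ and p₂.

Market 1: 239 - 6p₁ - 2p₂ = 4p₁ → 10p₁ + 2p₂ = 239.
Market 2: 11p₂ + 3p₁ = 372.
Eliminating p₂: 11×(1) − 2×(2) gives 104p₁ = 1885, so p₁ = 18.125.
Back-substitute into (2): p₂ = (372 − 3×18.125) / 11 = 28.875.

p₁ = 18.125, p₂ = 28.875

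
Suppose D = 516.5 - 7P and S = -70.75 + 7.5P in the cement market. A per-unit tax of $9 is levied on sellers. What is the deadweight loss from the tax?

Pre-tax equilibrium: P* = 40.5, Q* = 233.
Tax on sellers shifts supply to S = -70.75 + 7.5(P − 9) = -138.25 + 7.5P.
516.5 - 7P = -138.25 + 7.5P gives buyer price Pb = 2619/58; sellers receive Ps = 2619/58 − 9 = 2097/58.
New quantity: Q = 516.5 − 7(2619/58) = 5812/29.
DWL = ½ × 9 × (233 − 5812/29) = 8505/58.

Deadweight loss = 8505/58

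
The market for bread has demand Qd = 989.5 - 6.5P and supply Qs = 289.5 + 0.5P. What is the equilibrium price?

Set Qd = Qs: 989.5 - 6.5P = 289.5 + 0.5P.
700 = 7P, so P* = 100.
Q* = 989.5 − 6.5(100) = 339.5.

P* = 100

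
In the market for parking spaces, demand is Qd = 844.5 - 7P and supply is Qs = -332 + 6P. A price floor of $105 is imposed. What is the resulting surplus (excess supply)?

Surplus = 188.5

Equilibrium price would be P* = 90.5, so the floor at 105 binds.
At P = 105: Qd = 109.5, Qs = 298.
Surplus = 298 − 109.5 = 188.5.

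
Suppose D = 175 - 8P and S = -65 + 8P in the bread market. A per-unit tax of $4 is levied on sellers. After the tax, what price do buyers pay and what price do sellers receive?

Pre-tax equilibrium: P* = 15, Q* = 55.
Tax on sellers shifts supply to S = -65 + 8(P − 4) = -97 + 8P.
175 - 8P = -97 + 8P gives buyer price Pb = 17; sellers receive Ps = 17 − 4 = 13.
New quantity: Q = 175 − 8(17) = 39.

Buyers pay $17, sellers receive $13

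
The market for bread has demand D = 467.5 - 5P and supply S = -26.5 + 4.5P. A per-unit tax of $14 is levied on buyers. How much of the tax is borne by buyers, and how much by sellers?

Pre-tax equilibrium: P* = 52, Q* = 207.5.
Tax on buyers shifts demand to D = 467.5 − 5(P + 14) = 397.5 - 5P.
397.5 - 5P = -26.5 + 4.5P gives seller price Ps = 848/19; buyers pay Pb = 848/19 + 14 = 1114/19.
New quantity: Q = 467.5 − 5(1114/19) = 6625/38.
Buyer burden = 1114/19 − 52 = 126/19; seller burden = 52 − 848/19 = 140/19.

Buyers bear 126/19, sellers bear 140/19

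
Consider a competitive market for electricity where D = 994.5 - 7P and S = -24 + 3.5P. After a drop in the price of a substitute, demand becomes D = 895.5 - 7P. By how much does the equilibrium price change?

ΔP = -66/7

Original equilibrium: P* = 97, Q* = 315.5.
New equilibrium: 895.5 - 7P = -24 + 3.5P, so 919.5 = 10.5P and P' = 613/7; Q' = 895.5 − 7(613/7) = 282.5.
Change in price: 613/7 − 97 = -66/7.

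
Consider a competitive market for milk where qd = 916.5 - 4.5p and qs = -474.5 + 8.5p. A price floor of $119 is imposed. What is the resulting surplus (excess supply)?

Equilibrium price would be p* = 107, so the floor at 119 binds.
At p = 119: qd = 381, qs = 537.
Surplus = 537 − 381 = 156.

Surplus = 156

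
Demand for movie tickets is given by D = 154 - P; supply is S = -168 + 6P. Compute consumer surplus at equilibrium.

Equilibrium: 154 - P = -168 + 6P gives P* = 46, Q* = 108.
Demand choke price (D = 0): P = 154.
CS = ½(154 − 46)(108) = 5832.

Consumer surplus = 5832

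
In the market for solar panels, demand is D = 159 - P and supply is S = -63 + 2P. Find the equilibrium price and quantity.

P* = 74, Q* = 85

Set D = S: 159 - P = -63 + 2P.
222 = 3P, so P* = 74.
Q* = 159 − 1(74) = 85.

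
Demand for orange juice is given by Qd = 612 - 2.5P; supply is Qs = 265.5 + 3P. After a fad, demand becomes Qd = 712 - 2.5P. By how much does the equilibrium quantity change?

ΔQ = 600/11

Original equilibrium: P* = 63, Q* = 454.5.
New equilibrium: 712 - 2.5P = 265.5 + 3P, so 446.5 = 5.5P and P' = 893/11; Q' = 712 − 2.5(893/11) = 11199/22.
Change in quantity: 11199/22 − 454.5 = 600/11.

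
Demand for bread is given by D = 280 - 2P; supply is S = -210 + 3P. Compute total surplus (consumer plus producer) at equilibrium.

Total surplus = 2940

Equilibrium: 280 - 2P = -210 + 3P gives P* = 98, Q* = 84.
Demand choke price: P = 140; supply starts at P = 70.
CS = ½(140 − 98)(84) = 1764; PS = ½(98 − 70)(84) = 1176.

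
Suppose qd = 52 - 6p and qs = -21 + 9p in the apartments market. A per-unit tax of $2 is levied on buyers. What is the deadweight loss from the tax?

Deadweight loss = 7.2

Pre-tax equilibrium: p* = 73/15, q* = 22.8.
Tax on buyers shifts demand to qd = 52 − 6(p + 2) = 40 - 6p.
40 - 6p = -21 + 9p gives seller price ps = 61/15; buyers pay pb = 61/15 + 2 = 91/15.
New quantity: q = 52 − 6(91/15) = 15.6.
DWL = ½ × 2 × (22.8 − 15.6) = 7.2.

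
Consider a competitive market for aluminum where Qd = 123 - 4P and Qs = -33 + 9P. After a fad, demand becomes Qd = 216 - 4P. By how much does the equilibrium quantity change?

ΔQ = 837/13

Original equilibrium: P* = 12, Q* = 75.
New equilibrium: 216 - 4P = -33 + 9P, so 249 = 13P and P' = 249/13; Q' = 216 − 4(249/13) = 1812/13.
Change in quantity: 1812/13 − 75 = 837/13.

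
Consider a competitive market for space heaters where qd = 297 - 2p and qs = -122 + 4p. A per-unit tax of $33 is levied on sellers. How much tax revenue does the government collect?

Tax revenue = 3740

Pre-tax equilibrium: p* = 419/6, q* = 472/3.
Tax on sellers shifts supply to qs = -122 + 4(p − 33) = -254 + 4p.
297 - 2p = -254 + 4p gives buyer price pb = 551/6; sellers receive ps = 551/6 − 33 = 353/6.
New quantity: q = 297 − 2(551/6) = 340/3.
Revenue = 33 × 340/3 = 3740.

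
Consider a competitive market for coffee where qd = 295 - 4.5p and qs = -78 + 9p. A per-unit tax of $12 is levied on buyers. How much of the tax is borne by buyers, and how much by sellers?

Pre-tax equilibrium: p* = 746/27, q* = 512/3.
Tax on buyers shifts demand to qd = 295 − 4.5(p + 12) = 241 - 4.5p.
241 - 4.5p = -78 + 9p gives seller price ps = 638/27; buyers pay pb = 638/27 + 12 = 962/27.
New quantity: q = 295 − 4.5(962/27) = 404/3.
Buyer burden = 962/27 − 746/27 = 8; seller burden = 746/27 − 638/27 = 4.

Buyers bear $8, sellers bear $4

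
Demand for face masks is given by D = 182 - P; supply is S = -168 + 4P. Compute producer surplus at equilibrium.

Equilibrium: 182 - P = -168 + 4P gives P* = 70, Q* = 112.
Supply starts at P = 42 (where S = 0).
PS = ½(70 − 42)(112) = 1568.

Producer surplus = 1568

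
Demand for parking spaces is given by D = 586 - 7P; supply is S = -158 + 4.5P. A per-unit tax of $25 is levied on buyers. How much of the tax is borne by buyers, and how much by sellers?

Pre-tax equilibrium: P* = 1488/23, Q* = 3062/23.
Tax on buyers shifts demand to D = 586 − 7(P + 25) = 411 - 7P.
411 - 7P = -158 + 4.5P gives seller price Ps = 1138/23; buyers pay Pb = 1138/23 + 25 = 1713/23.
New quantity: Q = 586 − 7(1713/23) = 1487/23.
Buyer burden = 1713/23 − 1488/23 = 225/23; seller burden = 1488/23 − 1138/23 = 350/23.

Buyers bear 225/23, sellers bear 350/23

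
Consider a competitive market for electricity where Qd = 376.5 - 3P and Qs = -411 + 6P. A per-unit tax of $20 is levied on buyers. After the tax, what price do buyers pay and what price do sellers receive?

Pre-tax equilibrium: P* = 87.5, Q* = 114.
Tax on buyers shifts demand to Qd = 376.5 − 3(P + 20) = 316.5 - 3P.
316.5 - 3P = -411 + 6P gives seller price Ps = 485/6; buyers pay Pb = 485/6 + 20 = 605/6.
New quantity: Q = 376.5 − 3(605/6) = 74.

Buyers pay 605/6, sellers receive 485/6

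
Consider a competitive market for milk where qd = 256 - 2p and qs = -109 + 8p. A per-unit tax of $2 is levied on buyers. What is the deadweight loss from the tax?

Deadweight loss = 3.2

Pre-tax equilibrium: p* = 36.5, q* = 183.
Tax on buyers shifts demand to qd = 256 − 2(p + 2) = 252 - 2p.
252 - 2p = -109 + 8p gives seller price ps = 36.1; buyers pay pb = 36.1 + 2 = 38.1.
New quantity: q = 256 − 2(38.1) = 179.8.
DWL = ½ × 2 × (183 − 179.8) = 3.2.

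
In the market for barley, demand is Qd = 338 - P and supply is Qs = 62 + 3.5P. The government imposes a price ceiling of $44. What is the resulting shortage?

Equilibrium price would be P* = 184/3, so the ceiling at 44 binds.
At P = 44: Qd = 338 − 1(44) = 294, Qs = 62 + 3.5(44) = 216.
Shortage = 294 − 216 = 78.

Shortage = 78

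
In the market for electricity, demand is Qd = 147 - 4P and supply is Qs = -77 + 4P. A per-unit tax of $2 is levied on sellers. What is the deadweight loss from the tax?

Pre-tax equilibrium: P* = 28, Q* = 35.
Tax on sellers shifts supply to Qs = -77 + 4(P − 2) = -85 + 4P.
147 - 4P = -85 + 4P gives buyer price Pb = 29; sellers receive Ps = 29 − 2 = 27.
New quantity: Q = 147 − 4(29) = 31.
DWL = ½ × 2 × (35 − 31) = 4.

Deadweight loss = 4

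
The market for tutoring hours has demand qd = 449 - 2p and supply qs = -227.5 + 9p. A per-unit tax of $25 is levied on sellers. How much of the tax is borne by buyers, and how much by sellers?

Buyers bear 225/11, sellers bear 50/11

Pre-tax equilibrium: p* = 61.5, q* = 326.
Tax on sellers shifts supply to qs = -227.5 + 9(p − 25) = -452.5 + 9p.
449 - 2p = -452.5 + 9p gives buyer price pb = 1803/22; sellers receive ps = 1803/22 − 25 = 1253/22.
New quantity: q = 449 − 2(1803/22) = 3136/11.
Buyer burden = 1803/22 − 61.5 = 225/11; seller burden = 61.5 − 1253/22 = 50/11.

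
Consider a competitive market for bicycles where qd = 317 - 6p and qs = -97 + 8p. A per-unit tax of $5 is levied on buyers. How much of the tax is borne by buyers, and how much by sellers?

Pre-tax equilibrium: p* = 207/7, q* = 977/7.
Tax on buyers shifts demand to qd = 317 − 6(p + 5) = 287 - 6p.
287 - 6p = -97 + 8p gives seller price ps = 192/7; buyers pay pb = 192/7 + 5 = 227/7.
New quantity: q = 317 − 6(227/7) = 857/7.
Buyer burden = 227/7 − 207/7 = 20/7; seller burden = 207/7 − 192/7 = 15/7.

Buyers bear 20/7, sellers bear 15/7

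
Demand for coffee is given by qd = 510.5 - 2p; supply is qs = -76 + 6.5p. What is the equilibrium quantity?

Set qd = qs: 510.5 - 2p = -76 + 6.5p.
586.5 = 8.5p, so p* = 69.
q* = 510.5 − 2(69) = 372.5.

q* = 372.5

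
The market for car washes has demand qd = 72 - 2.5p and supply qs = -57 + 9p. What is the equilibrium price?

p* = 258/23

Set qd = qs: 72 - 2.5p = -57 + 9p.
129 = 11.5p, so p* = 258/23.
q* = 72 − 2.5(258/23) = 1011/23.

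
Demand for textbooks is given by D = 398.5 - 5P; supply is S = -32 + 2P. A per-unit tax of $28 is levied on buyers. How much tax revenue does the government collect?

Pre-tax equilibrium: P* = 61.5, Q* = 91.
Tax on buyers shifts demand to D = 398.5 − 5(P + 28) = 258.5 - 5P.
258.5 - 5P = -32 + 2P gives seller price Ps = 41.5; buyers pay Pb = 41.5 + 28 = 69.5.
New quantity: Q = 398.5 − 5(69.5) = 51.
Revenue = 28 × 51 = 1428.

Tax revenue = 1428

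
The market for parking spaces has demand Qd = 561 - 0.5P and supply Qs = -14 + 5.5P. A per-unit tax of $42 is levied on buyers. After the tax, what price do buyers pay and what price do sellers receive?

Pre-tax equilibrium: P* = 575/6, Q* = 6157/12.
Tax on buyers shifts demand to Qd = 561 − 0.5(P + 42) = 540 - 0.5P.
540 - 0.5P = -14 + 5.5P gives seller price Ps = 277/3; buyers pay Pb = 277/3 + 42 = 403/3.
New quantity: Q = 561 − 0.5(403/3) = 2963/6.

Buyers pay 403/3, sellers receive 277/3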